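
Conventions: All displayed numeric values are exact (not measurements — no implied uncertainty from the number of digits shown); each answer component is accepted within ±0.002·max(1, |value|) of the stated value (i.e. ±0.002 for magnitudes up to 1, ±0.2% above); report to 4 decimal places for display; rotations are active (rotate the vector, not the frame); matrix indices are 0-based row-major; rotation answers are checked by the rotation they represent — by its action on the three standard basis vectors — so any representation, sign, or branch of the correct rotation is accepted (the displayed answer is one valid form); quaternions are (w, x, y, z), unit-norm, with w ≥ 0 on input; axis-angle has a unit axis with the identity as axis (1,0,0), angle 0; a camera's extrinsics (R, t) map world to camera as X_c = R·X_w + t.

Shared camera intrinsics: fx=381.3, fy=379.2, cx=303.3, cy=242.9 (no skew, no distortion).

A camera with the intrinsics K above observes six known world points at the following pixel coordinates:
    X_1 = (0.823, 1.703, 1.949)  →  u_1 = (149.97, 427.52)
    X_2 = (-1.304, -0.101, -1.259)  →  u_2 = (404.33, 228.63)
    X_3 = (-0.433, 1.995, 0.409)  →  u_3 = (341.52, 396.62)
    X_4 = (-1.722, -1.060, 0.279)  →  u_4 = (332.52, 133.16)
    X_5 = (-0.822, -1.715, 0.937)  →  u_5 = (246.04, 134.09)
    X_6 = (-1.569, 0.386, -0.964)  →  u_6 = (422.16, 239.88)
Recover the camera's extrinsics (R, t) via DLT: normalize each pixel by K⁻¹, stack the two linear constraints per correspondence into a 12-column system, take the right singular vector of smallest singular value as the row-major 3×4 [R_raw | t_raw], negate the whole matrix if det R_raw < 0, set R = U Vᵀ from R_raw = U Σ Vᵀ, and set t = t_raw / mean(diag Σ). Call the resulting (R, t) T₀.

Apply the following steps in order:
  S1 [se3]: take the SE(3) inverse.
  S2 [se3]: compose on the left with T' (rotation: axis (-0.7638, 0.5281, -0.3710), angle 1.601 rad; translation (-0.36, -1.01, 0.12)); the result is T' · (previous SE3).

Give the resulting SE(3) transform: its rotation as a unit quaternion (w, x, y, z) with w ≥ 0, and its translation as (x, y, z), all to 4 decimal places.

source (pnp_recover): camera pose = R=[-0.6105 0.2945 -0.7352; 0.5880 0.7904 -0.1717; 0.5306 -0.5371 -0.6557], t=(-0.1401, 0.4101, 5.6704)
after S1 (invert_se3): R=[-0.6105 0.5880 0.5306; 0.2945 0.7904 -0.5371; -0.7352 -0.1717 -0.6557], t=(-3.3352, 2.7629, 3.6856)
after S2 (compose_se3): R=[-0.9644 0.1596 -0.2107; 0.1429 -0.3556 -0.9237; -0.2223 -0.9209 0.3201], t=(0.6340, 4.3933, -1.3486)

rotation (quat) = (0.0051, 0.1332, 0.5676, -0.8124), translation = (0.6340, 4.3933, -1.3486)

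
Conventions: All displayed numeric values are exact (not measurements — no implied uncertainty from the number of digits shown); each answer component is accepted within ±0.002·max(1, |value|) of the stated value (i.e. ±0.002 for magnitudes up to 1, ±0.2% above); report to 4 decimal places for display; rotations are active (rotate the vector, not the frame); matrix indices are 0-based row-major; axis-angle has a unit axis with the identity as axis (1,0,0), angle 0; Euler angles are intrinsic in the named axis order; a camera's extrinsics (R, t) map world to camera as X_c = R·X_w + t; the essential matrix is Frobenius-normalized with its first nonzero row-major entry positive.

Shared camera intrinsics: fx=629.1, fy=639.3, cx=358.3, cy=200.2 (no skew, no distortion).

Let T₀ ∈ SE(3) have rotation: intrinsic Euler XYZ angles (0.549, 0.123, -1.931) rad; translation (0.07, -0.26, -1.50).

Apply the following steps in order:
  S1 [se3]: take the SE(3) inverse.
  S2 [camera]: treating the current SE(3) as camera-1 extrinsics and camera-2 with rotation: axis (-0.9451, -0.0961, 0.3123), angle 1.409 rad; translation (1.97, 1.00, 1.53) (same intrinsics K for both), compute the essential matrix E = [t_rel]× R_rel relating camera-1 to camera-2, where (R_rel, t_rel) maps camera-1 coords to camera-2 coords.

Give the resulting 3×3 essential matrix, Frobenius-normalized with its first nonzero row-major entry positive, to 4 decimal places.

matrix = [0.1616 -0.0220 -0.3033; -0.4421 0.3193 -0.4411; -0.4193 0.1268 0.4445]

after S1 (invert_se3): R=[-0.3498 -0.8209 -0.4515; 0.9288 -0.2408 -0.2819; 0.1227 -0.5179 0.8466], t=(-0.8661, -0.5504, 1.1267)
after S2 (essential): [0.1616 -0.0220 -0.3033; -0.4421 0.3193 -0.4411; -0.4193 0.1268 0.4445]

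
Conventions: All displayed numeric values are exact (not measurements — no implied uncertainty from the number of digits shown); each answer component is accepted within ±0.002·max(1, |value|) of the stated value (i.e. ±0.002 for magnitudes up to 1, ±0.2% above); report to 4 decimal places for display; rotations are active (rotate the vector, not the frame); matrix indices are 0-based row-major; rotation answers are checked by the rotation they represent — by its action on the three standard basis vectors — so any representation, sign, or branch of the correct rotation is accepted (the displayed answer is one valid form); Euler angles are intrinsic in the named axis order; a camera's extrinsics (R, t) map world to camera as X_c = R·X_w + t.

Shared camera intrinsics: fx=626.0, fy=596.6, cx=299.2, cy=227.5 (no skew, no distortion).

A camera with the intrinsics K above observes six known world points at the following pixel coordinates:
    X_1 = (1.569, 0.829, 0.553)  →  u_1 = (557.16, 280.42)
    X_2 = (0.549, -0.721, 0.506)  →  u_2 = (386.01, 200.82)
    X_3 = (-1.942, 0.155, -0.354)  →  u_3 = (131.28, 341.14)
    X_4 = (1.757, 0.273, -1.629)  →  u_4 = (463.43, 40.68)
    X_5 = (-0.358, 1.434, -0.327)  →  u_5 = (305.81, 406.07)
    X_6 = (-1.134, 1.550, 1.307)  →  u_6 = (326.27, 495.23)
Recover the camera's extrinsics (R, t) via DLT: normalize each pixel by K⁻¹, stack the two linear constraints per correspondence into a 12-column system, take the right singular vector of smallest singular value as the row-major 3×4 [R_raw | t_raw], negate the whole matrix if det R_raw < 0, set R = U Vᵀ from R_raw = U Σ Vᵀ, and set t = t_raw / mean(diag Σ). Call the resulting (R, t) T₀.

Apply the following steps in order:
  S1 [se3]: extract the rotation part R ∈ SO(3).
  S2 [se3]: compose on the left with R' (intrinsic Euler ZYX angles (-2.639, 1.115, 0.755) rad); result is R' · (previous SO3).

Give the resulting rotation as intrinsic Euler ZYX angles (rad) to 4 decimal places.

source (pnp_recover): camera pose = R=[0.8416 0.1777 0.5101; -0.4554 0.7411 0.4933; -0.2904 -0.6475 0.7046], t=(0.2600, 0.2600, 5.4799)
after S1 (rot_of_se3): [0.8416 0.1777 0.5101; -0.4554 0.7411 0.4933; -0.2904 -0.6475 0.7046]
after S2 (compose_so3): [0.0234 0.3766 -0.9261; 0.1643 -0.9152 -0.3680; -0.9861 -0.1435 -0.0833]

rotation (euler_zyx) = (1.4292, 1.4041, -2.0967)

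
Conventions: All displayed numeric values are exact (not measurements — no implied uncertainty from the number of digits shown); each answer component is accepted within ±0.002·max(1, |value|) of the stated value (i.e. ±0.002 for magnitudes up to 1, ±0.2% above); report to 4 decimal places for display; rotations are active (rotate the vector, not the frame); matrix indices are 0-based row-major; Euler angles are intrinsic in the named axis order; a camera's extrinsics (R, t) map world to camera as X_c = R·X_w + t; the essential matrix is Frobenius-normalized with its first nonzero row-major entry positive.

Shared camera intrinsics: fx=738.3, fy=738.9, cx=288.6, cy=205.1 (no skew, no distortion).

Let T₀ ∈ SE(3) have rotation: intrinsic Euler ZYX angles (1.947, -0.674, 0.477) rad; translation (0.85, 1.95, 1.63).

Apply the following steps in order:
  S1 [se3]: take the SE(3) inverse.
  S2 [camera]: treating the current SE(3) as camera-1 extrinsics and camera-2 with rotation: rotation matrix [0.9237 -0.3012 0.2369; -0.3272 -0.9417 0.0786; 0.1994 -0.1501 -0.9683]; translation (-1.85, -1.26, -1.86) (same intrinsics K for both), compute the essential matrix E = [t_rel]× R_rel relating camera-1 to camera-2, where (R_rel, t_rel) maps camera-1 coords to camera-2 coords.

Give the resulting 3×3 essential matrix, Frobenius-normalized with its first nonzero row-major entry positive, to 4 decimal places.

after S1 (invert_se3): R=[-0.2871 0.7267 0.6241; -0.7210 -0.5929 0.3587; 0.6307 -0.3470 0.6941], t=(-2.1904, 1.1842, -0.9909)
after S2 (essential): [0.0814 0.6009 0.3161; 0.0314 0.1311 -0.5192; -0.0576 -0.3331 0.3609]

matrix = [0.0814 0.6009 0.3161; 0.0314 0.1311 -0.5192; -0.0576 -0.3331 0.3609]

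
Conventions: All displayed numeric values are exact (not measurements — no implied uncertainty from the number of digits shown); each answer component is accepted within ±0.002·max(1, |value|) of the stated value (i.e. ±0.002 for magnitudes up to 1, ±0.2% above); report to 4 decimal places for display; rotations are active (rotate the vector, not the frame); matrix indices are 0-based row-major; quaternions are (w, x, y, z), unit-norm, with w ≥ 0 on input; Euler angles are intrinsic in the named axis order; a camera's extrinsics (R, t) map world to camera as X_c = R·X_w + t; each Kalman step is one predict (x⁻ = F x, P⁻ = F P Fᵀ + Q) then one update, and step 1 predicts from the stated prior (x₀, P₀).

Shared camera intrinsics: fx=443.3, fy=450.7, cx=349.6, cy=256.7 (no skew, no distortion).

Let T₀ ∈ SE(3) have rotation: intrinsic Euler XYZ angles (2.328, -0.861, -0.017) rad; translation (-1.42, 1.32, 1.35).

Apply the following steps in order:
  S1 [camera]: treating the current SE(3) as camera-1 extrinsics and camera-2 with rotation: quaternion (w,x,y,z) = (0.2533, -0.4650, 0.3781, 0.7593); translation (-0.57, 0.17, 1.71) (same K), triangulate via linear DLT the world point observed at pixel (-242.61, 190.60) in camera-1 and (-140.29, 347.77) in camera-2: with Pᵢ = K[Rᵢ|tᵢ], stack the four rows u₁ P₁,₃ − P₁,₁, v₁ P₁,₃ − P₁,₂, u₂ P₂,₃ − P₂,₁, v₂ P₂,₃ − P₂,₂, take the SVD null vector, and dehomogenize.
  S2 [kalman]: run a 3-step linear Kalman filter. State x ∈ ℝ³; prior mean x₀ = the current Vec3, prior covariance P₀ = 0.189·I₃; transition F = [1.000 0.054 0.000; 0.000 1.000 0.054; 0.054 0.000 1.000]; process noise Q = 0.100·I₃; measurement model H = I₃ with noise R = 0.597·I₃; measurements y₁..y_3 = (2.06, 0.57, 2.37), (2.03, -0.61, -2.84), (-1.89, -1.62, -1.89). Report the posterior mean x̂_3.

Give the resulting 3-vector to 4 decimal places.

result = (0.2286, -0.2909, -0.5879)

after S1 (triangulate): (0.4959, 1.0970, 1.0449)
after S2 (kf_track): (0.2286, -0.2909, -0.5879)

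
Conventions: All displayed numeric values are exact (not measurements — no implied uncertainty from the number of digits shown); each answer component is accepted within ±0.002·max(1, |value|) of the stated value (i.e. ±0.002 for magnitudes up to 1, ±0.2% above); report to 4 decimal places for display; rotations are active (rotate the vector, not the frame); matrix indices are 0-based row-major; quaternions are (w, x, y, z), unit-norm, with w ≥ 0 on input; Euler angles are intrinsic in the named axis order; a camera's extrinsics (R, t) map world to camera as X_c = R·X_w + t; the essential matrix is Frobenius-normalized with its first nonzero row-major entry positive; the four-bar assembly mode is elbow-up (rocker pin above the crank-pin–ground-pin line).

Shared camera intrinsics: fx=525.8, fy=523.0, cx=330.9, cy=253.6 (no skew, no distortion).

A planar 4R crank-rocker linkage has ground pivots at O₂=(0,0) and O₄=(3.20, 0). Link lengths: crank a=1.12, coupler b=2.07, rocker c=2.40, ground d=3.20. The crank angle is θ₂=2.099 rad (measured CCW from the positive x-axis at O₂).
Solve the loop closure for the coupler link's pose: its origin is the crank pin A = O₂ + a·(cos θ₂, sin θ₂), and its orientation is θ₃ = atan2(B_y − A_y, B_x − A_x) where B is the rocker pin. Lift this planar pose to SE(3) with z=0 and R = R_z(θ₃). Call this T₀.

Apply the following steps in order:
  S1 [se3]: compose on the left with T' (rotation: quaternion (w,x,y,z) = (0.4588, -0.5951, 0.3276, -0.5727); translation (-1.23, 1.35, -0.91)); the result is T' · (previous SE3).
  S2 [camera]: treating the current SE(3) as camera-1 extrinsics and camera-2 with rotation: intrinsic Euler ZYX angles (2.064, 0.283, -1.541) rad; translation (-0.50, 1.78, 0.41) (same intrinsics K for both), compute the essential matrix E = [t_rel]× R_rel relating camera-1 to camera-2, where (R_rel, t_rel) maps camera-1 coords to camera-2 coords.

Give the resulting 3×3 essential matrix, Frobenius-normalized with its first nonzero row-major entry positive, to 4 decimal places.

matrix = [0.0345 0.4161 0.4160; -0.2850 0.2105 0.3091; 0.6269 0.1965 -0.0028]

source (fourbar_fk): coupler pose = R=[0.9527 -0.3038 0.0000; 0.3038 0.9527 0.0000; 0.0000 0.0000 1.0000], t=(-0.5645, 0.9674, 0.0000)
after S1 (compose_se3): R=[0.1644 0.0899 0.9823; -0.9829 -0.0690 0.1708; 0.0832 -0.9936 0.0770], t=(-1.1718, 1.5143, -2.0164)
after S2 (essential): [0.0345 0.4161 0.4160; -0.2850 0.2105 0.3091; 0.6269 0.1965 -0.0028]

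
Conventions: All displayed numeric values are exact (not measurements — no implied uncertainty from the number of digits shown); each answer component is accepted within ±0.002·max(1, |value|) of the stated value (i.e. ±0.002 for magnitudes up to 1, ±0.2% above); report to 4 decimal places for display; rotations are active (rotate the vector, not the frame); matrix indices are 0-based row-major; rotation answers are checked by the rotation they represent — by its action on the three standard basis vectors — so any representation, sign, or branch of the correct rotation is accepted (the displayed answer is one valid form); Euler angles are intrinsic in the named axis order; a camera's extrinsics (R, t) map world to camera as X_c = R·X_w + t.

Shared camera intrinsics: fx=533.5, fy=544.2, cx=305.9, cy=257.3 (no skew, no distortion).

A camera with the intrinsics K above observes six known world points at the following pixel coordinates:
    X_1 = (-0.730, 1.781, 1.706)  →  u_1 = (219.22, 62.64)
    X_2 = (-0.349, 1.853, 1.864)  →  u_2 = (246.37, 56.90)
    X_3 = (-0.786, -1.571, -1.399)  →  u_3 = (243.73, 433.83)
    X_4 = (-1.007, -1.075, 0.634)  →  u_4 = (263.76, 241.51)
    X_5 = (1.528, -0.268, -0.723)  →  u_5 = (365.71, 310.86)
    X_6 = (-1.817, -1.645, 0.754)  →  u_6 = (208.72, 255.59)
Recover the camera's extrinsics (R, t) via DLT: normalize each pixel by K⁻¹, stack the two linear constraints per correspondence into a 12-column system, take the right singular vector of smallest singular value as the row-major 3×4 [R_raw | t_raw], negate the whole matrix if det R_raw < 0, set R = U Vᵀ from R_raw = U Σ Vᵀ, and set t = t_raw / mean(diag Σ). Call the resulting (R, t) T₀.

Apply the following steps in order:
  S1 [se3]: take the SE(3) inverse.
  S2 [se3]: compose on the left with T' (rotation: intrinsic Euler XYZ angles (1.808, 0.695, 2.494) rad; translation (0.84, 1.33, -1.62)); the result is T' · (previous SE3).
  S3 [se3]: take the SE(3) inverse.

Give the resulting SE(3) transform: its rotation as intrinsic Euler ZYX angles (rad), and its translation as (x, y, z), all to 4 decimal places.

source (pnp_recover): camera pose = R=[0.8253 -0.4587 0.3293; 0.0608 -0.5076 -0.8594; 0.5614 0.7293 -0.3911], t=(-0.2800, -0.0899, 6.7804)
after S1 (invert_se3): R=[0.8253 0.0608 0.5614; -0.4587 -0.5076 0.7293; 0.3293 -0.8594 -0.3911], t=(-3.5698, -5.1192, 2.6666)
after S2 (compose_se3): R=[-0.0821 -0.3524 -0.9322; -0.6863 0.6983 -0.2035; 0.7227 0.6230 -0.2992], t=(7.1063, 2.5804, 0.6671)
after S3 (invert_se3): R=[-0.0821 -0.6863 0.7227; -0.3524 0.6983 0.6230; -0.9322 -0.2035 -0.2992], t=(1.8725, 0.2866, 7.3494)

rotation (euler_zyx) = (-1.7998, 1.2006, -2.5443), translation = (1.8725, 0.2866, 7.3494)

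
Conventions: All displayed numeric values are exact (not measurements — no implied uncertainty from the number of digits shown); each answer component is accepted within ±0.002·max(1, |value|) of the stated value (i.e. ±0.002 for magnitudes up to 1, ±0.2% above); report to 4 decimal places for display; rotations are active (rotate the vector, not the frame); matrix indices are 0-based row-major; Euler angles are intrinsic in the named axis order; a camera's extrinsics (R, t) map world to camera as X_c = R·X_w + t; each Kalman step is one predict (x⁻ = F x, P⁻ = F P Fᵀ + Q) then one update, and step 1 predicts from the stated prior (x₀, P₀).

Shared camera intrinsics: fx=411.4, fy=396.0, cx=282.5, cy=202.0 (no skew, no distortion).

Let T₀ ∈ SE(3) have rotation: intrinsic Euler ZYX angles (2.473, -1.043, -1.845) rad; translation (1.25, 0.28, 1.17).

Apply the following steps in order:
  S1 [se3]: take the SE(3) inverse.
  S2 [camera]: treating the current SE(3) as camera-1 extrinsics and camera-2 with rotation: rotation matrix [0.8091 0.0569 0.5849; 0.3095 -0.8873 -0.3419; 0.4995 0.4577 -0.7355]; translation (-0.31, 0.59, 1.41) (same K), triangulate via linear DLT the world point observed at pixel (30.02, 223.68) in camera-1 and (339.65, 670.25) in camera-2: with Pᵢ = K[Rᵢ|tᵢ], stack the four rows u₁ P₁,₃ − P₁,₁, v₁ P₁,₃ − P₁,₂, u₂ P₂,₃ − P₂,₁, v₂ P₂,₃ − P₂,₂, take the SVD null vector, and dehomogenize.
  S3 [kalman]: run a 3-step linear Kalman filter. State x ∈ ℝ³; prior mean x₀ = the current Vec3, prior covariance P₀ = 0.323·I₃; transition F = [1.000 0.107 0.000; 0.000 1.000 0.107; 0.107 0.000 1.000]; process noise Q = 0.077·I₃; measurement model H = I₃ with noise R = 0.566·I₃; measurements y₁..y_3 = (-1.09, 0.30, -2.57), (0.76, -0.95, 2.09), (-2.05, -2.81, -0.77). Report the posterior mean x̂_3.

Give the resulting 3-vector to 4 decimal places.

result = (-0.7150, -1.3774, -0.2700)

after S1 (invert_se3): R=[-0.3952 0.3122 0.8639; -0.4847 0.7280 -0.4848; -0.7803 -0.6104 -0.1364], t=(-0.6042, 0.9693, 1.3058)
after S2 (triangulate): (0.4747, -0.7671, 0.2177)
after S3 (kf_track): (-0.7150, -1.3774, -0.2700)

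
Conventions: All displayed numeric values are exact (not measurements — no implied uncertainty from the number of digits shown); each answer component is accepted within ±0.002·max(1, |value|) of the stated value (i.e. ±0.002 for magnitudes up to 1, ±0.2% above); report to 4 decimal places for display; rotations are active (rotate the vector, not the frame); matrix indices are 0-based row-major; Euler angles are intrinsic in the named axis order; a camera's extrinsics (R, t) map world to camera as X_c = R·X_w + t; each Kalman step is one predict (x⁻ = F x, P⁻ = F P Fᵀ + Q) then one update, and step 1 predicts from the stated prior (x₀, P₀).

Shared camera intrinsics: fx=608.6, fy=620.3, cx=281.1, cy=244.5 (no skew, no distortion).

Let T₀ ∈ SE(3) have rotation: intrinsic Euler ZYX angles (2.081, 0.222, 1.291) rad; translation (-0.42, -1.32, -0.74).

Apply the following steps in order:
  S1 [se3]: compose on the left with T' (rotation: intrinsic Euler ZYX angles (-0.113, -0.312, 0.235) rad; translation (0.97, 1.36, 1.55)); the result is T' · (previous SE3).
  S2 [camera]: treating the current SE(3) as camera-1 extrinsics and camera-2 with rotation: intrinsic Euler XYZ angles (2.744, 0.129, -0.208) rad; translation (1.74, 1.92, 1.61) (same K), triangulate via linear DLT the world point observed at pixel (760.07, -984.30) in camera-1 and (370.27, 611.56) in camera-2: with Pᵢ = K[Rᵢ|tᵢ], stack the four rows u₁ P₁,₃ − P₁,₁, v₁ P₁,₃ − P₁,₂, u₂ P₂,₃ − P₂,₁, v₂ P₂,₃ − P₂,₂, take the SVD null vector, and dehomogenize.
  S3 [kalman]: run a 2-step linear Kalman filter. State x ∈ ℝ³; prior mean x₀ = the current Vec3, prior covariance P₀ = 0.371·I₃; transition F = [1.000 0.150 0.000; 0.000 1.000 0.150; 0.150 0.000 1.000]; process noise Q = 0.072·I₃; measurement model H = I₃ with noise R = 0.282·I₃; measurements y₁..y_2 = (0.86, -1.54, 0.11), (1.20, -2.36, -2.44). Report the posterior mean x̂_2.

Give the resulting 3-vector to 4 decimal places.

result = (0.3547, -1.5206, -1.2806)

after S1 (compose_se3): R=[-0.3465 -0.6264 0.6983; 0.9241 -0.0999 0.3690; -0.1614 0.7731 0.6134], t=(0.7607, 0.2652, 0.4436)
after S2 (triangulate): (-1.4681, 0.4889, -0.6039)
after S3 (kf_track): (0.3547, -1.5206, -1.2806)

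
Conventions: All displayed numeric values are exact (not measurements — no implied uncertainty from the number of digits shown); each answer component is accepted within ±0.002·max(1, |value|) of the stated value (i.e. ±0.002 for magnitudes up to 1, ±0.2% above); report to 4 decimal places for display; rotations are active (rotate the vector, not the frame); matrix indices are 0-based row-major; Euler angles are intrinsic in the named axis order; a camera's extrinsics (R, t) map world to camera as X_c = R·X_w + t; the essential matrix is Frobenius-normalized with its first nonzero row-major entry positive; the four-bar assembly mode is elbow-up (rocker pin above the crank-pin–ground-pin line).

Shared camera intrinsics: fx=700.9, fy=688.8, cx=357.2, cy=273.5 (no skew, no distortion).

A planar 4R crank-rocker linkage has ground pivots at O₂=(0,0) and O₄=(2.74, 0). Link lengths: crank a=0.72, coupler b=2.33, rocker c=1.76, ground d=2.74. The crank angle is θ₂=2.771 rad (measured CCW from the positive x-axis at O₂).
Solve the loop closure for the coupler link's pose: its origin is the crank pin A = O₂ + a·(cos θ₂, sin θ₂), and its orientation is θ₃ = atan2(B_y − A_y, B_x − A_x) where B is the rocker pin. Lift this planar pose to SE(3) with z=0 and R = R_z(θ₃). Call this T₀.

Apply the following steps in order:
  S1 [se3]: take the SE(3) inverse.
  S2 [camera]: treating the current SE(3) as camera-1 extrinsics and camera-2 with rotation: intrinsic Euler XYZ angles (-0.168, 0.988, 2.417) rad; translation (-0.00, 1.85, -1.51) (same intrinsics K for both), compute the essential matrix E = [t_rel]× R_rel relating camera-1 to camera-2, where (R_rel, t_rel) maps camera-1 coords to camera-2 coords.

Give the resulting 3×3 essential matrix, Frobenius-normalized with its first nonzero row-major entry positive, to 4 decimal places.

source (fourbar_fk): coupler pose = R=[0.9140 -0.4058 0.0000; 0.4058 0.9140 0.0000; 0.0000 0.0000 1.0000], t=(-0.6711, 0.2608, 0.0000)
after S1 (invert_se3): R=[0.9140 0.4058 0.0000; -0.4058 0.9140 0.0000; 0.0000 0.0000 1.0000], t=(0.5076, -0.5107, 0.0000)
after S2 (essential): [0.5452 -0.3530 0.2724; 0.2568 0.0704 -0.5156; 0.2390 0.0110 -0.3316]

matrix = [0.5452 -0.3530 0.2724; 0.2568 0.0704 -0.5156; 0.2390 0.0110 -0.3316]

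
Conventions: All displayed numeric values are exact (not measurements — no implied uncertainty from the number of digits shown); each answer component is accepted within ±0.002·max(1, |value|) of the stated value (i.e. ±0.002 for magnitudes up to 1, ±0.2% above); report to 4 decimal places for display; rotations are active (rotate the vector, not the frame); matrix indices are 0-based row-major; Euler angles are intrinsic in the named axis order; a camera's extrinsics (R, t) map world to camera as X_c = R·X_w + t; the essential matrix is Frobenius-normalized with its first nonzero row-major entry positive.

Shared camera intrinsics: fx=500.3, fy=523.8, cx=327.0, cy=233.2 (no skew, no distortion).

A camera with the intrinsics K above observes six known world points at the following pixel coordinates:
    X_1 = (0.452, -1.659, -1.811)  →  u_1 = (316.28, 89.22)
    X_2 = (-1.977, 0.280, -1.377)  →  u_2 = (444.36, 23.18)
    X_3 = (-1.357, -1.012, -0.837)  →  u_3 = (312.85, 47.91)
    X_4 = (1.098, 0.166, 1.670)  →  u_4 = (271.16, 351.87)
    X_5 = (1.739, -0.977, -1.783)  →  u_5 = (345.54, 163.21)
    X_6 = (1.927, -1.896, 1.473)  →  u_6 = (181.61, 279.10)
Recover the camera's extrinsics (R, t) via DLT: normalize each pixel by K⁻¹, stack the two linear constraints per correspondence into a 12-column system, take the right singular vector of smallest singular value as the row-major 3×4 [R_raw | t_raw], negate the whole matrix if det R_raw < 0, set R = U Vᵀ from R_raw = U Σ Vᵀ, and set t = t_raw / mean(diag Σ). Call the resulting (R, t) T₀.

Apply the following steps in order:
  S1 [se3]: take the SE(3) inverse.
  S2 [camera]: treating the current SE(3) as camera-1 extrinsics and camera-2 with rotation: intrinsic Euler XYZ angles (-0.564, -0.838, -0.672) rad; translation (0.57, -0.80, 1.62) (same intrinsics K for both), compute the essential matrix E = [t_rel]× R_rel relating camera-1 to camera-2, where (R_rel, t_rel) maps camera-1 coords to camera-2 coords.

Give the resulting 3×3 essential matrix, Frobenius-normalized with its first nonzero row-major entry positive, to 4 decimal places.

source (pnp_recover): camera pose = R=[-0.0275 0.8115 -0.5838; 0.4905 0.5198 0.6994; 0.8710 -0.2671 -0.4123], t=(0.1300, -0.2901, 6.4098)
after S1 (invert_se3): R=[-0.0275 0.4905 0.8710; 0.8115 0.5198 -0.2671; -0.5838 0.6994 -0.4123], t=(-5.4370, 1.7576, 2.9216)
after S2 (essential): [0.3607 0.0488 0.4247; 0.0523 -0.6763 0.1578; 0.2742 0.1902 0.3012]

matrix = [0.3607 0.0488 0.4247; 0.0523 -0.6763 0.1578; 0.2742 0.1902 0.3012]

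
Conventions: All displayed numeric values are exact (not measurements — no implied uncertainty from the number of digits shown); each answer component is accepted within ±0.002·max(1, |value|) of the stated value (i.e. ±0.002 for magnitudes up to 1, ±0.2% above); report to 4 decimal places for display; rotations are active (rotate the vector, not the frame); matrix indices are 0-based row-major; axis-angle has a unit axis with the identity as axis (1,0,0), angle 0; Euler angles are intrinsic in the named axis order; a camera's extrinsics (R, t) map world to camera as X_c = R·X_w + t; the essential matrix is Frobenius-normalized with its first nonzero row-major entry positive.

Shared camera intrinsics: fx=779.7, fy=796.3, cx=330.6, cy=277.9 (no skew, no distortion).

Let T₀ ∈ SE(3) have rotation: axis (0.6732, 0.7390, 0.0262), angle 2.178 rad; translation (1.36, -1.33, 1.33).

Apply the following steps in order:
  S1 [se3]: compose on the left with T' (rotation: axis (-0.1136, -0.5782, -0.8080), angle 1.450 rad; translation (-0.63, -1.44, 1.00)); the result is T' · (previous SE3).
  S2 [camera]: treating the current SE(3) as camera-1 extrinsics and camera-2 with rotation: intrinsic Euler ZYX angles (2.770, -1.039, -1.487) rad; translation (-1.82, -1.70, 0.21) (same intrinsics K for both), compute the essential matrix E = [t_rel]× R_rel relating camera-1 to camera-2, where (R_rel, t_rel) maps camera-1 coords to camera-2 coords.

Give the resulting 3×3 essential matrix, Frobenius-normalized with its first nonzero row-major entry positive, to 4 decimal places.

matrix = [0.1701 0.6334 0.2635; 0.3314 -0.3126 0.5399; -0.0097 0.0332 -0.0162]

after S1 (compose_se3): R=[0.9946 0.0593 -0.0847; -0.0756 -0.1411 -0.9871; -0.0705 0.9882 -0.1359], t=(-2.2504, -2.3071, 2.4177)
after S2 (essential): [0.1701 0.6334 0.2635; 0.3314 -0.3126 0.5399; -0.0097 0.0332 -0.0162]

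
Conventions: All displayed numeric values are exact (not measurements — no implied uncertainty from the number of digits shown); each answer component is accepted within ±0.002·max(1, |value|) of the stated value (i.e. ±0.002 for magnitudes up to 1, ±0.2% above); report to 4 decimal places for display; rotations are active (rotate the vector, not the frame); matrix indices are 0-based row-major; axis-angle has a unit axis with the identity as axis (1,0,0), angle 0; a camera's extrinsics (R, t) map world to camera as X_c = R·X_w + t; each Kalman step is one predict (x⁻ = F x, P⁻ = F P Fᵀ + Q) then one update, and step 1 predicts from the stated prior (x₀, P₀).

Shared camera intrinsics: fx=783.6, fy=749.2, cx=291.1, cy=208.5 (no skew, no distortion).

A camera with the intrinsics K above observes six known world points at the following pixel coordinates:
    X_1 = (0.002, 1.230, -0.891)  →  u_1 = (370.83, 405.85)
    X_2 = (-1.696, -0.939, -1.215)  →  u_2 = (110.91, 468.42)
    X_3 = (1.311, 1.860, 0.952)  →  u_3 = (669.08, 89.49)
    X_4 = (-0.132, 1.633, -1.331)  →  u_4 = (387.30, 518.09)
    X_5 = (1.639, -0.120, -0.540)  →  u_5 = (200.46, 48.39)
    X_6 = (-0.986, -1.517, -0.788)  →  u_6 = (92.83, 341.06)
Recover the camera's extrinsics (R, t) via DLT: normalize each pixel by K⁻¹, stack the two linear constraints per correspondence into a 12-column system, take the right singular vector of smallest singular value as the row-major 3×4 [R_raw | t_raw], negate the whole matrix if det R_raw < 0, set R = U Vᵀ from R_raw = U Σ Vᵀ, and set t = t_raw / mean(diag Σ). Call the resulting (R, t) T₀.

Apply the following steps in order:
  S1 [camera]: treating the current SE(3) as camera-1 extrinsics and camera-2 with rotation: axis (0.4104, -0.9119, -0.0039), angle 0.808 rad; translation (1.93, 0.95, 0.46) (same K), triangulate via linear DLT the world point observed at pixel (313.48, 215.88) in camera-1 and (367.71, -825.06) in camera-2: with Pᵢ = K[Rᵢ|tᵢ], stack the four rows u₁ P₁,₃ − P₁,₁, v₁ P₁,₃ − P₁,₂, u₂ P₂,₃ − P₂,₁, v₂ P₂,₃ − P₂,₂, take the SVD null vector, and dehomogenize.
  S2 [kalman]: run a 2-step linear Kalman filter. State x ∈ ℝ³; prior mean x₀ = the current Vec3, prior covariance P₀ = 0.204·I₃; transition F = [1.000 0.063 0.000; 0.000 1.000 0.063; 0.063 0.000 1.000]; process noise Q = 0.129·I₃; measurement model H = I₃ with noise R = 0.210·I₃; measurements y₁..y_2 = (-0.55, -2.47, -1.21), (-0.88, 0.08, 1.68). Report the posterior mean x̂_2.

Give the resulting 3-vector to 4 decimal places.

result = (-0.8742, -0.8620, 0.9048)

source (pnp_recover): camera pose = R=[-0.0573 0.7590 0.6486; -0.8681 0.2830 -0.4079; -0.4931 -0.5864 0.6426], t=(0.0500, 0.3400, 5.2799)
after S1 (triangulate): (-1.0612, -1.4624, 1.8872)
after S2 (kf_track): (-0.8742, -0.8620, 0.9048)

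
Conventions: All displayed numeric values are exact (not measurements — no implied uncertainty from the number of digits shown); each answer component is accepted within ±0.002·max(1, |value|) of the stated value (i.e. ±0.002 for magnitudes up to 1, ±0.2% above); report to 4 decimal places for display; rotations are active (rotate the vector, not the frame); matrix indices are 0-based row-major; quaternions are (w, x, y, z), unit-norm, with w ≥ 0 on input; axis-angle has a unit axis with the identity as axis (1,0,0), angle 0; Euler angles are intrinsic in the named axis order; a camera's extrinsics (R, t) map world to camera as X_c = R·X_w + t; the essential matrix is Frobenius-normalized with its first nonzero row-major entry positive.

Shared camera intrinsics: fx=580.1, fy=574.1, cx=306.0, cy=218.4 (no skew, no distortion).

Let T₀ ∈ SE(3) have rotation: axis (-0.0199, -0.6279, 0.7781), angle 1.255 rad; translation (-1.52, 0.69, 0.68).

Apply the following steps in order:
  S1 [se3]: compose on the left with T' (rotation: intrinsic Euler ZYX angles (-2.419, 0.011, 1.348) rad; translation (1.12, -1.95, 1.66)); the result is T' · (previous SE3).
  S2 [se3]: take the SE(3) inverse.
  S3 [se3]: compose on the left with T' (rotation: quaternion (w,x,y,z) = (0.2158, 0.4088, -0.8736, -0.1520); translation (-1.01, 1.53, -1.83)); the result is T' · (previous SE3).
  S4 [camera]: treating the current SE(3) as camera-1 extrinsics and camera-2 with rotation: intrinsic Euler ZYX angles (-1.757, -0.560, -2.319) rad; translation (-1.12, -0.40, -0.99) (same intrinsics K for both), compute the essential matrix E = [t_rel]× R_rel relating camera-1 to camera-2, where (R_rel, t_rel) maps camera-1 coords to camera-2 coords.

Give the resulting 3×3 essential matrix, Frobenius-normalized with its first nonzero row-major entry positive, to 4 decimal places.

matrix = [0.1608 0.3415 0.1717; 0.3991 0.3035 0.3142; -0.4203 0.5259 -0.1571]

after S1 (compose_se3): R=[-0.5089 0.8588 -0.0591; 0.0930 0.1231 0.9880; 0.8558 0.4973 -0.1425], t=(1.9155, -0.5677, 2.4999)
after S2 (invert_se3): R=[-0.5089 0.0930 0.8558; 0.8588 0.1231 0.4973; -0.0591 0.9880 -0.1425], t=(-1.1116, -2.8184, 1.0304)
after S3 (compose_se3): R=[-0.2360 -0.6284 -0.7412; 0.9237 0.0918 -0.3720; 0.3018 -0.7724 0.5588], t=(0.9382, 0.7427, -4.2436)
after S4 (essential): [0.1608 0.3415 0.1717; 0.3991 0.3035 0.3142; -0.4203 0.5259 -0.1571]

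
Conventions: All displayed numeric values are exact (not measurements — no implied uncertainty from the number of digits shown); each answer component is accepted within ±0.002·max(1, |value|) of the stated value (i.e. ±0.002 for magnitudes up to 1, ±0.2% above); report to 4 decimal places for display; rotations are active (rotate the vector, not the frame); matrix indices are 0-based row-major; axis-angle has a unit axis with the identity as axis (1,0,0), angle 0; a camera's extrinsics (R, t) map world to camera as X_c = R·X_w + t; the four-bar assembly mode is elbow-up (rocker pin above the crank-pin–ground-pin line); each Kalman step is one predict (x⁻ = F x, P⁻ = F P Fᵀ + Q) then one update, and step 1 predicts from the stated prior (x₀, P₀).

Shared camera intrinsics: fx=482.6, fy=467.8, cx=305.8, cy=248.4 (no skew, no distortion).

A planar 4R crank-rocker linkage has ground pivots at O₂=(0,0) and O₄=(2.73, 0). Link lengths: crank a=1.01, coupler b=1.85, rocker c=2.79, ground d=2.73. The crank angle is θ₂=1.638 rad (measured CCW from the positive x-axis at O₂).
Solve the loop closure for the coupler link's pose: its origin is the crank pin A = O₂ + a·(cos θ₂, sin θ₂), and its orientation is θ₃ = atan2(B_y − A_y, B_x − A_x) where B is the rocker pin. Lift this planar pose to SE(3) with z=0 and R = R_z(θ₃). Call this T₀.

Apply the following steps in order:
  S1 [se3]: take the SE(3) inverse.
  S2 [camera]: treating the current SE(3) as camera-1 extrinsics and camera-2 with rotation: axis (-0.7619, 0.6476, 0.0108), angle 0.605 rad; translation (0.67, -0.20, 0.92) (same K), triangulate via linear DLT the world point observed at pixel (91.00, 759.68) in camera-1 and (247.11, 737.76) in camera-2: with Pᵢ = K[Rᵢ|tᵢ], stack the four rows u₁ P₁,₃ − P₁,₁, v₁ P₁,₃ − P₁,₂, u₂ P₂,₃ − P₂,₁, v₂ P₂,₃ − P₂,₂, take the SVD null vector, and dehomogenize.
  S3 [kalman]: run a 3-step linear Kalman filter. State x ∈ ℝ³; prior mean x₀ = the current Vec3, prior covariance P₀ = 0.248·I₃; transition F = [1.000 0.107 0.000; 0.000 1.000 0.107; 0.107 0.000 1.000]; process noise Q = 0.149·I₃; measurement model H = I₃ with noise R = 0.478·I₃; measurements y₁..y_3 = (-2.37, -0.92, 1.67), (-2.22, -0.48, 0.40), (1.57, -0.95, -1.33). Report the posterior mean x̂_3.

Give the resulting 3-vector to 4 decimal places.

source (fourbar_fk): coupler pose = R=[0.6927 -0.7212 0.0000; 0.7212 0.6927 0.0000; 0.0000 0.0000 1.0000], t=(-0.0678, 1.0077, 0.0000)
after S1 (invert_se3): R=[0.6927 0.7212 0.0000; -0.7212 0.6927 -0.0000; 0.0000 0.0000 1.0000], t=(-0.6798, -0.7470, 0.0000)
after S2 (triangulate): (-1.1883, 1.4533, 1.0218)
after S3 (kf_track): (-0.4800, -0.2835, -0.2305)

result = (-0.4800, -0.2835, -0.2305)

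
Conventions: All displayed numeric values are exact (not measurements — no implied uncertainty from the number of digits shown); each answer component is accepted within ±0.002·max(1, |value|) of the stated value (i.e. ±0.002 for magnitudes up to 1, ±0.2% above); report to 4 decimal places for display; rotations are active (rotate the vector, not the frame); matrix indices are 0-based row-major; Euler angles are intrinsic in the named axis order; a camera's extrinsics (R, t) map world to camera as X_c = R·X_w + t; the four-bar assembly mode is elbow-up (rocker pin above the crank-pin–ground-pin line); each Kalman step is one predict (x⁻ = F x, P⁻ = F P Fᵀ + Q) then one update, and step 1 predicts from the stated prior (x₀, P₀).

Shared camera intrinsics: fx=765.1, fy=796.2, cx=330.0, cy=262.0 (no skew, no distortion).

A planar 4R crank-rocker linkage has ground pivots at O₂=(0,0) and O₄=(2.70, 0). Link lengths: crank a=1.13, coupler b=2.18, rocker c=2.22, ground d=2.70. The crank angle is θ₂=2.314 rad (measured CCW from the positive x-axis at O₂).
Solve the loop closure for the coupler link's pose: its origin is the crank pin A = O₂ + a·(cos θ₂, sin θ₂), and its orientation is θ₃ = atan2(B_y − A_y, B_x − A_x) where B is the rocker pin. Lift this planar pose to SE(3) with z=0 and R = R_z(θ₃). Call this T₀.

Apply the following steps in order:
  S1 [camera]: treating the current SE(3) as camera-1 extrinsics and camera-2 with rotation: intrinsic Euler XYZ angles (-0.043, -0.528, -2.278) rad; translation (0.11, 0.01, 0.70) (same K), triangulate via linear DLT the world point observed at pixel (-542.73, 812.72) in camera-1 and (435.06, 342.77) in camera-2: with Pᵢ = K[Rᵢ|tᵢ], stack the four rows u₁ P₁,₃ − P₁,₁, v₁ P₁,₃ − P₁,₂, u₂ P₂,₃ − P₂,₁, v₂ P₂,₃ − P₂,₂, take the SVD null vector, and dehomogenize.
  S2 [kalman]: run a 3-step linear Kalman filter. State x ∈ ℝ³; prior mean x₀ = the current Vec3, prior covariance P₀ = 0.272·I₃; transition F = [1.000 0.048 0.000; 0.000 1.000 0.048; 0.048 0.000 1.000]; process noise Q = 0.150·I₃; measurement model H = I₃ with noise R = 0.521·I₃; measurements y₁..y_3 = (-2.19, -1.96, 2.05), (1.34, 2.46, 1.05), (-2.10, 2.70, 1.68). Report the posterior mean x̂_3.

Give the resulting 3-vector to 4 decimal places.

source (fourbar_fk): coupler pose = R=[0.9219 -0.3875 0.0000; 0.3875 0.9219 0.0000; 0.0000 0.0000 1.0000], t=(-0.7646, 0.8320, 0.0000)
after S1 (triangulate): (-1.1049, 0.9862, 1.8983)
after S2 (kf_track): (-1.0244, 1.7048, 1.5948)

result = (-1.0244, 1.7048, 1.5948)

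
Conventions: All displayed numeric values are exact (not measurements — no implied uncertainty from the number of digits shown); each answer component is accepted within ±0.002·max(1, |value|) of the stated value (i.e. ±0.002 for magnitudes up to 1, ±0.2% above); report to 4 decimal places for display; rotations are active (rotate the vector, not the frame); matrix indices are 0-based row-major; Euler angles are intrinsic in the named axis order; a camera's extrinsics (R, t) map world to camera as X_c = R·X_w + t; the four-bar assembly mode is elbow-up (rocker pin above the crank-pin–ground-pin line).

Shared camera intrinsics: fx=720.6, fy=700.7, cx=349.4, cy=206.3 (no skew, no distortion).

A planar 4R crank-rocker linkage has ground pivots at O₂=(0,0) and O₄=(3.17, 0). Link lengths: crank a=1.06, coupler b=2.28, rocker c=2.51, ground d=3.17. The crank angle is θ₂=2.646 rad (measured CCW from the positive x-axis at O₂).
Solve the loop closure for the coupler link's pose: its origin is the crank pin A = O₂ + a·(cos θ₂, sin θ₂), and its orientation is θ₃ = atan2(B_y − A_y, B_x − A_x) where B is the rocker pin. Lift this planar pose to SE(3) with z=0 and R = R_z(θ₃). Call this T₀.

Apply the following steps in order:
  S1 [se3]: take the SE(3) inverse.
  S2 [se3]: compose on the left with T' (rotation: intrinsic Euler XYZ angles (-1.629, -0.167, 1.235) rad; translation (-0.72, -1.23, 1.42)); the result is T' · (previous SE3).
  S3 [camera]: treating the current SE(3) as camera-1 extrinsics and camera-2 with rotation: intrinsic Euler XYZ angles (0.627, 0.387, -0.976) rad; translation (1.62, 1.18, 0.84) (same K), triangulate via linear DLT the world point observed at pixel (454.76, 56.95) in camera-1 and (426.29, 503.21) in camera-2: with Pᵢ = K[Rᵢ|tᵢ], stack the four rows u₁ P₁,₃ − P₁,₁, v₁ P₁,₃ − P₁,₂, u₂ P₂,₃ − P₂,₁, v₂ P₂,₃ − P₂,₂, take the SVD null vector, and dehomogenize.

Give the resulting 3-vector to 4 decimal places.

result = (-1.0826, -1.3199, 0.3666)

source (fourbar_fk): coupler pose = R=[0.9063 -0.4227 0.0000; 0.4227 0.9063 0.0000; 0.0000 0.0000 1.0000], t=(-0.9325, 0.5041, 0.0000)
after S1 (invert_se3): R=[0.9063 0.4227 0.0000; -0.4227 0.9063 0.0000; 0.0000 0.0000 1.0000], t=(0.6320, -0.8510, 0.0000)
after S2 (compose_se3): R=[0.6880 -0.7064 -0.1662; 0.0741 -0.1595 0.9844; -0.7219 -0.6896 -0.0574], t=(0.2776, -1.0805, 1.0944)
after S3 (triangulate): (-1.0826, -1.3199, 0.3666)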